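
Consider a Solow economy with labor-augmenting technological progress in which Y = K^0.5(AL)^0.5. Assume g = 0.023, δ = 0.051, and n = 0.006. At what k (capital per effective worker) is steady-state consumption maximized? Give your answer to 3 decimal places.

k_gold ≈ 39.062

n + g + δ = 0.006 + 0.023 + 0.051 = 0.08.
Setting f'(k) = n+g+δ gives 0.5·k^(0.5−1) = 0.08, hence k_gold = (0.5/0.08)^(1/0.5) ≈ 39.0625.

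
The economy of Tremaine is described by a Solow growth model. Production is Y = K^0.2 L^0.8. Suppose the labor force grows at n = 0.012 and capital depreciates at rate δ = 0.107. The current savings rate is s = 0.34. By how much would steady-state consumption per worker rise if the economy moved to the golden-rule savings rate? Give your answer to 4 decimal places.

Δc ≈ 0.0528

Break-even investment rate: n + δ = 0.012 + 0.107 = 0.119.
Current steady state (s = 0.34): k* = (0.34/0.119)^(1/0.8) ≈ 3.7146, y* = 3.7146^0.2 ≈ 1.3001, c* = (1−0.34)·1.3001 ≈ 0.8581.
Golden rule sets MPK = n+δ: 0.2·k^(0.2−1) = 0.119, so k_gold = (0.2/0.119)^(1/0.8) ≈ 1.9136.
y_gold = 1.9136^0.2 ≈ 1.1386, c_gold = y_gold − 0.119·k_gold ≈ 0.9109.
Gain: Δc = 0.9109 − 0.8581 ≈ 0.0528.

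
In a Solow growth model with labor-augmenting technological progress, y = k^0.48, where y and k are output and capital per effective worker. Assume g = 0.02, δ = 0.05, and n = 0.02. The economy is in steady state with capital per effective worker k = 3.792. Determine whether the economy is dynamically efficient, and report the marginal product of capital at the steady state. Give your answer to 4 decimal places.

dynamically efficient; MPK ≈ 0.2400

n + g + δ = 0.02 + 0.02 + 0.05 = 0.09.
MPK = 0.48·k^(0.48−1) = 0.48·3.792^(-0.52) ≈ 0.2400.
MPK > 0.09, so the economy is dynamically efficient (under-saving).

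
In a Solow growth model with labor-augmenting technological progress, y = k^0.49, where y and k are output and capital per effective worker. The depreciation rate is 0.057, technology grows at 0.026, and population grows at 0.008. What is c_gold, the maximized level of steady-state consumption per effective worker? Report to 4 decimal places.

The effective depreciation rate is n + g + δ = 0.008 + 0.026 + 0.057 = 0.091.
At the golden rule the marginal product of capital equals n+g+δ: 0.49·k^(0.49−1) = 0.091. Solving, k_gold = (0.49/0.091)^(1/0.51) ≈ 27.1417.
y_gold = 27.1417^0.49 ≈ 5.0406.
c_gold = y_gold − (n+g+δ)·k_gold = 5.0406 − 0.091·27.1417 ≈ 2.5707.

c_gold ≈ 2.5707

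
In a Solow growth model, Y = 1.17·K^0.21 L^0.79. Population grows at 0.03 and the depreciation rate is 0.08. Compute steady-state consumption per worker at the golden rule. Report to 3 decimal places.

Capital per worker breaks even when investment replaces (n + δ)·k; here n + δ = 0.11.
Maximizing c = f(k) − (n+δ)·k gives f'(k) = n+δ, i.e. 0.21·1.17·k^(0.21−1) = 0.11, so k_gold = (0.21·1.17/0.11)^(1/0.79) ≈ 2.7656.
y_gold = 1.17·2.7656^0.21 ≈ 1.4486.
c_gold = y_gold − (n+δ)·k_gold = 1.4486 − 0.11·2.7656 ≈ 1.1444.

c_gold ≈ 1.144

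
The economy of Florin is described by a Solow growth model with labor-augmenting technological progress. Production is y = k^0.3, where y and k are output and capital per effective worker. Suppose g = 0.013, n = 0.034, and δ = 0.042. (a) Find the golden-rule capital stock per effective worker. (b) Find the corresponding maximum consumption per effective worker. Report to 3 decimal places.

(a) k_gold ≈ 5.674; (b) c_gold ≈ 1.178

Break-even investment rate: n + g + δ = 0.034 + 0.013 + 0.042 = 0.089.
Maximizing c = f(k) − (n+g+δ)·k gives f'(k) = n+g+δ, i.e. 0.3·k^(0.3−1) = 0.089, so k_gold = (0.3/0.089)^(1/0.7) ≈ 5.6742.
y_gold = 5.6742^0.3 ≈ 1.6833; c_gold = y_gold − 0.089·k_gold ≈ 1.1783.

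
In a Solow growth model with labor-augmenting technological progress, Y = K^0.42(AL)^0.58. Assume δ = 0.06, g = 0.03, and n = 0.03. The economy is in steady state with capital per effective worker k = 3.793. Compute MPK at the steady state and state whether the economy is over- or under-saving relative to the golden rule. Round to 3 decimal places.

The effective depreciation rate is n + g + δ = 0.03 + 0.03 + 0.06 = 0.12.
MPK = 0.42·k^(0.42−1) = 0.42·3.793^(-0.58) ≈ 0.1938.
MPK > 0.12, so the economy is dynamically efficient (under-saving).

under-saving; MPK ≈ 0.194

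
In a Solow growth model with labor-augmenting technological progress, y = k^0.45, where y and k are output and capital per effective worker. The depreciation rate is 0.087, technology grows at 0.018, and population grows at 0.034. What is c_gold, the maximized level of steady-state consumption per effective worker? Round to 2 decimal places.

c_gold ≈ 1.44

The effective depreciation rate is n + g + δ = 0.034 + 0.018 + 0.087 = 0.139.
Golden rule sets MPK = n+g+δ: 0.45·k^(0.45−1) = 0.139, so k_gold = (0.45/0.139)^(1/0.55) ≈ 8.4651.
y_gold = 8.4651^0.45 ≈ 2.6148.
c_gold = y_gold − (n+g+δ)·k_gold = 2.6148 − 0.139·8.4651 ≈ 1.4381.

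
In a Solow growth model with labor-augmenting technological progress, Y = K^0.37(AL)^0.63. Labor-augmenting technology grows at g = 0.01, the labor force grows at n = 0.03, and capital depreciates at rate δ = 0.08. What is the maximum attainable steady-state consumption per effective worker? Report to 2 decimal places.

The effective depreciation rate is n + g + δ = 0.03 + 0.01 + 0.08 = 0.12.
Setting f'(k) = n+g+δ gives 0.37·k^(0.37−1) = 0.12, hence k_gold = (0.37/0.12)^(1/0.63) ≈ 5.9734.
y_gold = 5.9734^0.37 ≈ 1.9373.
c_gold = y_gold − (n+g+δ)·k_gold = 1.9373 − 0.12·5.9734 ≈ 1.2205.

c_gold ≈ 1.22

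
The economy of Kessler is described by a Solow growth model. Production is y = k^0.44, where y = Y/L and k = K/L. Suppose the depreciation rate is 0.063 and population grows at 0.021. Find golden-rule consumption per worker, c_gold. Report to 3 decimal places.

The effective depreciation rate is n + δ = 0.021 + 0.063 = 0.084.
Maximizing c = f(k) − (n+δ)·k gives f'(k) = n+δ, i.e. 0.44·k^(0.44−1) = 0.084, so k_gold = (0.44/0.084)^(1/0.56) ≈ 19.2415.
y_gold = 19.2415^0.44 ≈ 3.6734.
c_gold = y_gold − (n+δ)·k_gold = 3.6734 − 0.084·19.2415 ≈ 2.0571.

c_gold ≈ 2.057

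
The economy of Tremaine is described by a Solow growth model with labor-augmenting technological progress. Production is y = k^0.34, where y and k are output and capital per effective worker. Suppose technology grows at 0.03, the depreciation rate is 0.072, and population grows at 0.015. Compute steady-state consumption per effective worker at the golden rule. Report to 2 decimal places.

c_gold ≈ 1.14

Break-even investment rate: n + g + δ = 0.015 + 0.03 + 0.072 = 0.117.
At the golden rule the marginal product of capital equals n+g+δ: 0.34·k^(0.34−1) = 0.117. Solving, k_gold = (0.34/0.117)^(1/0.66) ≈ 5.0345.
y_gold = 5.0345^0.34 ≈ 1.7325.
c_gold = y_gold − (n+g+δ)·k_gold = 1.7325 − 0.117·5.0345 ≈ 1.1434.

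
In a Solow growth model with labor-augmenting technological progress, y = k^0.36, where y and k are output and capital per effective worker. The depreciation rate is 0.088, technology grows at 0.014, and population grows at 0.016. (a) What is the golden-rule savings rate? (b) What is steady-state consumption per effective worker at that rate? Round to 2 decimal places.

n + g + δ = 0.016 + 0.014 + 0.088 = 0.118.
For Cobb-Douglas, s_gold equals capital's share: s_gold = 0.36.
At the golden rule the marginal product of capital equals n+g+δ: 0.36·k^(0.36−1) = 0.118. Solving, k_gold = (0.36/0.118)^(1/0.64) ≈ 5.7136.
y_gold = 5.7136^0.36 ≈ 1.8728; c_gold = (1−0.36)·y_gold ≈ 1.1986.

(a) s_gold = 0.36; (b) c_gold ≈ 1.20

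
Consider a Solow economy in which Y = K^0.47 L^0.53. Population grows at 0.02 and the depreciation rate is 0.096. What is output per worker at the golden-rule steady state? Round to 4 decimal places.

The effective depreciation rate is n + δ = 0.02 + 0.096 = 0.116.
Setting f'(k) = n+δ gives 0.47·k^(0.47−1) = 0.116, hence k_gold = (0.47/0.116)^(1/0.53) ≈ 14.0117.
Output: y_gold = k_gold^0.47 = 14.0117^0.47 ≈ 3.4582.

y_gold ≈ 3.4582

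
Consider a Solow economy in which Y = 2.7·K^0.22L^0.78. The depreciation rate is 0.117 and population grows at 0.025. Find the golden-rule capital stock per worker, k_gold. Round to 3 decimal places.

k_gold ≈ 6.263

The effective depreciation rate is n + δ = 0.025 + 0.117 = 0.142.
Maximizing c = f(k) − (n+δ)·k gives f'(k) = n+δ, i.e. 0.22·2.7·k^(0.22−1) = 0.142, so k_gold = (0.22·2.7/0.142)^(1/0.78) ≈ 6.2631.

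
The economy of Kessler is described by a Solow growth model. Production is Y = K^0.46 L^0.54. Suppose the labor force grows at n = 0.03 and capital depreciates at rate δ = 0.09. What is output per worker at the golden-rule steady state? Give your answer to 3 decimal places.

y_gold ≈ 3.141

Capital per worker breaks even when investment replaces (n + δ)·k; here n + δ = 0.12.
Maximizing c = f(k) − (n+δ)·k gives f'(k) = n+δ, i.e. 0.46·k^(0.46−1) = 0.12, so k_gold = (0.46/0.12)^(1/0.54) ≈ 12.0420.
Output: y_gold = k_gold^0.46 = 12.0420^0.46 ≈ 3.1414.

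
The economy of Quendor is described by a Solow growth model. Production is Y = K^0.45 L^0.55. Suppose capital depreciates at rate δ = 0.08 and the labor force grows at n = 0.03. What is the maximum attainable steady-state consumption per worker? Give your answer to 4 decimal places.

Capital per worker breaks even when investment replaces (n + δ)·k; here n + δ = 0.11.
Maximizing c = f(k) − (n+δ)·k gives f'(k) = n+δ, i.e. 0.45·k^(0.45−1) = 0.11, so k_gold = (0.45/0.11)^(1/0.55) ≈ 12.9539.
y_gold = 12.9539^0.45 ≈ 3.1665.
c_gold = y_gold − (n+δ)·k_gold = 3.1665 − 0.11·12.9539 ≈ 1.7416.

c_gold ≈ 1.7416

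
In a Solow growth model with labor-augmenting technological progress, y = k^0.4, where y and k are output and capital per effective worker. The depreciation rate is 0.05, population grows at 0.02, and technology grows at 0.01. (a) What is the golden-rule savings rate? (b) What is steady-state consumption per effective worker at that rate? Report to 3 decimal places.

Break-even investment rate: n + g + δ = 0.02 + 0.01 + 0.05 = 0.08.
For Cobb-Douglas, s_gold equals capital's share: s_gold = 0.4.
Maximizing c = f(k) − (n+g+δ)·k gives f'(k) = n+g+δ, i.e. 0.4·k^(0.4−1) = 0.08, so k_gold = (0.4/0.08)^(1/0.6) ≈ 14.6201.
y_gold = 14.6201^0.4 ≈ 2.9240; c_gold = (1−0.4)·y_gold ≈ 1.7544.

(a) s_gold = 0.400; (b) c_gold ≈ 1.754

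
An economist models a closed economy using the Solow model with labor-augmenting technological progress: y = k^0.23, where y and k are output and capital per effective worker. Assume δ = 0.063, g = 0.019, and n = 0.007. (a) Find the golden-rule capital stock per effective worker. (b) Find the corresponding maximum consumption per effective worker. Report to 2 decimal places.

(a) k_gold ≈ 3.43; (b) c_gold ≈ 1.02

n + g + δ = 0.007 + 0.019 + 0.063 = 0.089.
Golden rule sets MPK = n+g+δ: 0.23·k^(0.23−1) = 0.089, so k_gold = (0.23/0.089)^(1/0.77) ≈ 3.4317.
y_gold = 3.4317^0.23 ≈ 1.3279; c_gold = y_gold − 0.089·k_gold ≈ 1.0225.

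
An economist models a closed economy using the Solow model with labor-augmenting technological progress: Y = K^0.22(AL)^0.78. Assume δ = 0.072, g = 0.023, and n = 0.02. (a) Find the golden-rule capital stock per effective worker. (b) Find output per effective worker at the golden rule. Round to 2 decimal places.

n + g + δ = 0.02 + 0.023 + 0.072 = 0.115.
Golden rule sets MPK = n+g+δ: 0.22·k^(0.22−1) = 0.115, so k_gold = (0.22/0.115)^(1/0.78) ≈ 2.2971.
y_gold = 2.2971^0.22 ≈ 1.2008.

(a) k_gold ≈ 2.30; (b) y_gold ≈ 1.20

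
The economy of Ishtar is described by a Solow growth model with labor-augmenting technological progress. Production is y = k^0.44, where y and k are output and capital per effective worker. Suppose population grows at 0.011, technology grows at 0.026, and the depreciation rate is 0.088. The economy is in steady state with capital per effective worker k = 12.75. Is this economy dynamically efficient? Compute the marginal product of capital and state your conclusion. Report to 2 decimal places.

Capital per effective worker breaks even when investment replaces (n + g + δ)·k; here n + g + δ = 0.125.
MPK = 0.44·k^(0.44−1) = 0.44·12.75^(-0.56) ≈ 0.1058.
MPK < 0.125, so the economy is dynamically inefficient (over-saving).

dynamically inefficient; MPK ≈ 0.11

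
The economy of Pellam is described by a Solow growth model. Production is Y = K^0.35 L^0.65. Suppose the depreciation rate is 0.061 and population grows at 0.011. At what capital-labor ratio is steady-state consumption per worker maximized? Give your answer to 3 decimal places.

k_gold ≈ 11.390

The effective depreciation rate is n + δ = 0.011 + 0.061 = 0.072.
Setting f'(k) = n+δ gives 0.35·k^(0.35−1) = 0.072, hence k_gold = (0.35/0.072)^(1/0.65) ≈ 11.3898.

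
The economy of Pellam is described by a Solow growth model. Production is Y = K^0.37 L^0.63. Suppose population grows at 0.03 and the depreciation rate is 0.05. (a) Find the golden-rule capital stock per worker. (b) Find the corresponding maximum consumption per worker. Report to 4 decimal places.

The effective depreciation rate is n + δ = 0.03 + 0.05 = 0.08.
Maximizing c = f(k) − (n+δ)·k gives f'(k) = n+δ, i.e. 0.37·k^(0.37−1) = 0.08, so k_gold = (0.37/0.08)^(1/0.63) ≈ 11.3693.
y_gold = 11.3693^0.37 ≈ 2.4582; c_gold = y_gold − 0.08·k_gold ≈ 1.5487.

(a) k_gold ≈ 11.3693; (b) c_gold ≈ 1.5487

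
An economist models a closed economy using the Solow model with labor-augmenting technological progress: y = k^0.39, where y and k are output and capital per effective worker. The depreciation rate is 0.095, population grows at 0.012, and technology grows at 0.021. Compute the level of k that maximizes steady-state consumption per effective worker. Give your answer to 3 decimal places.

The effective depreciation rate is n + g + δ = 0.012 + 0.021 + 0.095 = 0.128.
At the golden rule the marginal product of capital equals n+g+δ: 0.39·k^(0.39−1) = 0.128. Solving, k_gold = (0.39/0.128)^(1/0.61) ≈ 6.2116.

k_gold ≈ 6.212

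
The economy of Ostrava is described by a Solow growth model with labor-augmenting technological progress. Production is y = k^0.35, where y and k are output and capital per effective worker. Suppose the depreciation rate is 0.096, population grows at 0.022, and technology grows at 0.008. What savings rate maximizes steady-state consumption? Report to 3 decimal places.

The effective depreciation rate is n + g + δ = 0.022 + 0.008 + 0.096 = 0.126.
At the golden rule MPK = n+g+δ, and in any Cobb-Douglas steady state s = (n+g+δ)·k/y = MPK·k/y = capital's share 0.35.

s_gold = 0.350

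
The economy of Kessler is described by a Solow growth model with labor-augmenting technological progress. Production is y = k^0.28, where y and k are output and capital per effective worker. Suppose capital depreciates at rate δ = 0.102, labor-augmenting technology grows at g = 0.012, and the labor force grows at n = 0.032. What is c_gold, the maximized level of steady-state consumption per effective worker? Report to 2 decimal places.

Break-even investment rate: n + g + δ = 0.032 + 0.012 + 0.102 = 0.146.
Golden rule sets MPK = n+g+δ: 0.28·k^(0.28−1) = 0.146, so k_gold = (0.28/0.146)^(1/0.72) ≈ 2.4705.
y_gold = 2.4705^0.28 ≈ 1.2882.
c_gold = y_gold − (n+g+δ)·k_gold = 1.2882 − 0.146·2.4705 ≈ 0.9275.

c_gold ≈ 0.93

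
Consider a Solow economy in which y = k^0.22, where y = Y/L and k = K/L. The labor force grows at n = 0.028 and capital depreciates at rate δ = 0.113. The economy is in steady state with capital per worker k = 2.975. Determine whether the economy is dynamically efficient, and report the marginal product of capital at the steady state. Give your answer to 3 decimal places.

Break-even investment rate: n + δ = 0.028 + 0.113 = 0.141.
MPK = 0.22·k^(0.22−1) = 0.22·2.975^(-0.78) ≈ 0.0940.
MPK < 0.141, so the economy is dynamically inefficient (over-saving).

dynamically inefficient; MPK ≈ 0.094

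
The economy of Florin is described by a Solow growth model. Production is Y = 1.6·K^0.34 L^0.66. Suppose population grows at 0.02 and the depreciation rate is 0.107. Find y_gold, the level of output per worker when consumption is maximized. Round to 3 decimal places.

y_gold ≈ 3.385

n + δ = 0.02 + 0.107 = 0.127.
Maximizing c = f(k) − (n+δ)·k gives f'(k) = n+δ, i.e. 0.34·1.6·k^(0.34−1) = 0.127, so k_gold = (0.34·1.6/0.127)^(1/0.66) ≈ 9.0629.
Output: y_gold = 1.6·k_gold^0.34 = 1.6·9.0629^0.34 ≈ 3.3852.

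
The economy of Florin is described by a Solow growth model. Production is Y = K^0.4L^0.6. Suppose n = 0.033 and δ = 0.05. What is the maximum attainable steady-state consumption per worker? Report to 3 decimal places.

c_gold ≈ 1.712

Capital per worker breaks even when investment replaces (n + δ)·k; here n + δ = 0.083.
At the golden rule the marginal product of capital equals n+δ: 0.4·k^(0.4−1) = 0.083. Solving, k_gold = (0.4/0.083)^(1/0.6) ≈ 13.7500.
y_gold = 13.7500^0.4 ≈ 2.8531.
c_gold = y_gold − (n+δ)·k_gold = 2.8531 − 0.083·13.7500 ≈ 1.7119.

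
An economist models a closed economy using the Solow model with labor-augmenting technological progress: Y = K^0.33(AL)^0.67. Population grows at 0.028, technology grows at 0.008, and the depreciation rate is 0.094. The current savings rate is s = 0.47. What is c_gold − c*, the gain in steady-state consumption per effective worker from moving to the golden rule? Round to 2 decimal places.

Δc ≈ 0.06

n + g + δ = 0.028 + 0.008 + 0.094 = 0.13.
Current steady state (s = 0.47): k* = (0.47/0.13)^(1/0.67) ≈ 6.8087, y* = 6.8087^0.33 ≈ 1.8833, c* = (1−0.47)·1.8833 ≈ 0.9981.
Setting f'(k) = n+g+δ gives 0.33·k^(0.33−1) = 0.13, hence k_gold = (0.33/0.13)^(1/0.67) ≈ 4.0164.
y_gold = 4.0164^0.33 ≈ 1.5822, c_gold = y_gold − 0.13·k_gold ≈ 1.0601.
Gain: Δc = 1.0601 − 0.9981 ≈ 0.0620.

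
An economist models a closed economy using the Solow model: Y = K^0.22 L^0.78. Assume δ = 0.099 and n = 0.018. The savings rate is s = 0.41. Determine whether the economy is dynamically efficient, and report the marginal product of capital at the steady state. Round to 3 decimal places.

dynamically inefficient; MPK ≈ 0.063

Break-even investment rate: n + δ = 0.018 + 0.099 = 0.117.
Steady-state k*: s·k^0.22 = 0.117·k gives k* = (0.41/0.117)^(1/0.78) ≈ 4.9912.
MPK = 0.22·4.9912^(-0.78) ≈ 0.0628.
MPK < n+δ = 0.117, so the economy is dynamically inefficient (over-saving).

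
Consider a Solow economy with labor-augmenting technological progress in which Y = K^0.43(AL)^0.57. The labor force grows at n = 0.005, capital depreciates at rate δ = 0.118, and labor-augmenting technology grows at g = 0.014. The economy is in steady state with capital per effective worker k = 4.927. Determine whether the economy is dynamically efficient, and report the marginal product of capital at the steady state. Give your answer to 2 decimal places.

dynamically efficient; MPK ≈ 0.17

Capital per effective worker breaks even when investment replaces (n + g + δ)·k; here n + g + δ = 0.137.
MPK = 0.43·k^(0.43−1) = 0.43·4.927^(-0.57) ≈ 0.1733.
MPK > 0.137, so the economy is dynamically efficient (under-saving).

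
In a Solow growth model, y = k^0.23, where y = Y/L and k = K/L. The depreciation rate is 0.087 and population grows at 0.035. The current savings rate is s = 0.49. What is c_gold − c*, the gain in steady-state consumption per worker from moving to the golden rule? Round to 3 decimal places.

Δc ≈ 0.158

Capital per worker breaks even when investment replaces (n + δ)·k; here n + δ = 0.122.
Current steady state (s = 0.49): k* = (0.49/0.122)^(1/0.77) ≈ 6.0842, y* = 6.0842^0.23 ≈ 1.5148, c* = (1−0.49)·1.5148 ≈ 0.7726.
At the golden rule the marginal product of capital equals n+δ: 0.23·k^(0.23−1) = 0.122. Solving, k_gold = (0.23/0.122)^(1/0.77) ≈ 2.2784.
y_gold = 2.2784^0.23 ≈ 1.2085, c_gold = y_gold − 0.122·k_gold ≈ 0.9306.
Gain: Δc = 0.9306 − 0.7726 ≈ 0.1580.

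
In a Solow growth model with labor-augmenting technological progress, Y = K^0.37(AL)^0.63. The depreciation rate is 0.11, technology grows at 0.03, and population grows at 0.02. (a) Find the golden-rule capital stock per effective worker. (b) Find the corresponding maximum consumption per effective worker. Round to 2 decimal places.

(a) k_gold ≈ 3.78; (b) c_gold ≈ 1.03

Break-even investment rate: n + g + δ = 0.02 + 0.03 + 0.11 = 0.16.
Golden rule sets MPK = n+g+δ: 0.37·k^(0.37−1) = 0.16, so k_gold = (0.37/0.16)^(1/0.63) ≈ 3.7836.
y_gold = 3.7836^0.37 ≈ 1.6362; c_gold = y_gold − 0.16·k_gold ≈ 1.0308.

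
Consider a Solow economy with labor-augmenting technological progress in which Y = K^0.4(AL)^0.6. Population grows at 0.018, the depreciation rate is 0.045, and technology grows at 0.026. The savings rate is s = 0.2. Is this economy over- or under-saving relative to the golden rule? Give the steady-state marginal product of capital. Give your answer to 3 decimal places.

Break-even investment rate: n + g + δ = 0.018 + 0.026 + 0.045 = 0.089.
Steady-state k*: s·k^0.4 = 0.089·k gives k* = (0.2/0.089)^(1/0.6) ≈ 3.8554.
MPK = 0.4·3.8554^(-0.6) ≈ 0.1780.
MPK > n+g+δ = 0.089, so the economy is dynamically efficient (under-saving).

under-saving; MPK ≈ 0.178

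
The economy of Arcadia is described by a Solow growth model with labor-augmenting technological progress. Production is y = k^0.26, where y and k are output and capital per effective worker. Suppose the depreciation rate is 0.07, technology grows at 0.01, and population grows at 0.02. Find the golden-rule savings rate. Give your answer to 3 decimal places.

s_gold = 0.260

The effective depreciation rate is n + g + δ = 0.02 + 0.01 + 0.07 = 0.1.
At the golden rule MPK = n+g+δ, and in any Cobb-Douglas steady state s = (n+g+δ)·k/y = MPK·k/y = capital's share 0.26.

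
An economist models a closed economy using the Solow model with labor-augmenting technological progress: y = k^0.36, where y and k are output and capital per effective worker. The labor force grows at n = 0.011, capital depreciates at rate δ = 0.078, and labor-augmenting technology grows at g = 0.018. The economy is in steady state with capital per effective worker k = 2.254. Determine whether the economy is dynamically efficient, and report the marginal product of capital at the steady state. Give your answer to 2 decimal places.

dynamically efficient; MPK ≈ 0.21

The effective depreciation rate is n + g + δ = 0.011 + 0.018 + 0.078 = 0.107.
MPK = 0.36·k^(0.36−1) = 0.36·2.254^(-0.64) ≈ 0.2140.
MPK > 0.107, so the economy is dynamically efficient (under-saving).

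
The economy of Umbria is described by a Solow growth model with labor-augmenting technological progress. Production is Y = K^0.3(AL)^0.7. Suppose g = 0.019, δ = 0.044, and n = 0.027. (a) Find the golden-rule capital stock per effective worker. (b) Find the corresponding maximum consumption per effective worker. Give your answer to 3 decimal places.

Capital per effective worker breaks even when investment replaces (n + g + δ)·k; here n + g + δ = 0.09.
Golden rule sets MPK = n+g+δ: 0.3·k^(0.3−1) = 0.09, so k_gold = (0.3/0.09)^(1/0.7) ≈ 5.5843.
y_gold = 5.5843^0.3 ≈ 1.6753; c_gold = y_gold − 0.09·k_gold ≈ 1.1727.

(a) k_gold ≈ 5.584; (b) c_gold ≈ 1.173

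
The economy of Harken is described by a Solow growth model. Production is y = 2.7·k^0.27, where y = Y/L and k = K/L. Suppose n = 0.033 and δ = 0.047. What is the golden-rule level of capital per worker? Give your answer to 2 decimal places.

n + δ = 0.033 + 0.047 = 0.08.
At the golden rule the marginal product of capital equals n+δ: 0.27·2.7·k^(0.27−1) = 0.08. Solving, k_gold = (0.27·2.7/0.08)^(1/0.73) ≈ 20.6335.

k_gold ≈ 20.63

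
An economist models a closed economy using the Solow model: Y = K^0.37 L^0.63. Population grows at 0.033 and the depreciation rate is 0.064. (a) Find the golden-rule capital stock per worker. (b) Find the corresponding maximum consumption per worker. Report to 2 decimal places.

The effective depreciation rate is n + δ = 0.033 + 0.064 = 0.097.
At the golden rule the marginal product of capital equals n+δ: 0.37·k^(0.37−1) = 0.097. Solving, k_gold = (0.37/0.097)^(1/0.63) ≈ 8.3735.
y_gold = 8.3735^0.37 ≈ 2.1952; c_gold = y_gold − 0.097·k_gold ≈ 1.3830.

(a) k_gold ≈ 8.37; (b) c_gold ≈ 1.38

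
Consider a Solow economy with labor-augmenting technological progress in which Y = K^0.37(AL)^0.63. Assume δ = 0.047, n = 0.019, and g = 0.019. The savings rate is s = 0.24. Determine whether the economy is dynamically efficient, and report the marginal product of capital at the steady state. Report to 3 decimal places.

Break-even investment rate: n + g + δ = 0.019 + 0.019 + 0.047 = 0.085.
Steady-state k*: s·k^0.37 = 0.085·k gives k* = (0.24/0.085)^(1/0.63) ≈ 5.1945.
MPK = 0.37·5.1945^(-0.63) ≈ 0.1310.
MPK > n+g+δ = 0.085, so the economy is dynamically efficient (under-saving).

dynamically efficient; MPK ≈ 0.131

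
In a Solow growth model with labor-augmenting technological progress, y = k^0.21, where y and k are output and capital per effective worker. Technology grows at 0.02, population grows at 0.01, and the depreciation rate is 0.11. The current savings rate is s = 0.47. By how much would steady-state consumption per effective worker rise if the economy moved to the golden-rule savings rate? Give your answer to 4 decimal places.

Capital per effective worker breaks even when investment replaces (n + g + δ)·k; here n + g + δ = 0.14.
Current steady state (s = 0.47): k* = (0.47/0.14)^(1/0.79) ≈ 4.6322, y* = 4.6322^0.21 ≈ 1.3798, c* = (1−0.47)·1.3798 ≈ 0.7313.
Golden rule sets MPK = n+g+δ: 0.21·k^(0.21−1) = 0.14, so k_gold = (0.21/0.14)^(1/0.79) ≈ 1.6707.
y_gold = 1.6707^0.21 ≈ 1.1138, c_gold = y_gold − 0.14·k_gold ≈ 0.8799.
Gain: Δc = 0.8799 − 0.7313 ≈ 0.1486.

Δc ≈ 0.1486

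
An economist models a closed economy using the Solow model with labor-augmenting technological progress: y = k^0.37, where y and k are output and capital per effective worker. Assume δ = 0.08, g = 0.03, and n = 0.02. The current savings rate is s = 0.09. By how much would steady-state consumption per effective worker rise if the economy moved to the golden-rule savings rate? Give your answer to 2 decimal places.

Capital per effective worker breaks even when investment replaces (n + g + δ)·k; here n + g + δ = 0.13.
Current steady state (s = 0.09): k* = (0.09/0.13)^(1/0.63) ≈ 0.5578, y* = 0.5578^0.37 ≈ 0.8058, c* = (1−0.09)·0.8058 ≈ 0.7332.
Maximizing c = f(k) − (n+g+δ)·k gives f'(k) = n+g+δ, i.e. 0.37·k^(0.37−1) = 0.13, so k_gold = (0.37/0.13)^(1/0.63) ≈ 5.2607.
y_gold = 5.2607^0.37 ≈ 1.8484, c_gold = y_gold − 0.13·k_gold ≈ 1.1645.
Gain: Δc = 1.1645 − 0.7332 ≈ 0.4312.

Δc ≈ 0.43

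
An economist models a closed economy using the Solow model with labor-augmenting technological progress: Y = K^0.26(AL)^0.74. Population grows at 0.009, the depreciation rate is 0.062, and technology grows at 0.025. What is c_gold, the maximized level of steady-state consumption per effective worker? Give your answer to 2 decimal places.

c_gold ≈ 1.05

The effective depreciation rate is n + g + δ = 0.009 + 0.025 + 0.062 = 0.096.
At the golden rule the marginal product of capital equals n+g+δ: 0.26·k^(0.26−1) = 0.096. Solving, k_gold = (0.26/0.096)^(1/0.74) ≈ 3.8436.
y_gold = 3.8436^0.26 ≈ 1.4192.
c_gold = y_gold − (n+g+δ)·k_gold = 1.4192 − 0.096·3.8436 ≈ 1.0502.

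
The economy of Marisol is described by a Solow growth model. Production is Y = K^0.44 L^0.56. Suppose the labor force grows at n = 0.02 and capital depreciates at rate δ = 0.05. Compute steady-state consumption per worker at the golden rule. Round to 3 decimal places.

n + δ = 0.02 + 0.05 = 0.07.
Golden rule sets MPK = n+δ: 0.44·k^(0.44−1) = 0.07, so k_gold = (0.44/0.07)^(1/0.56) ≈ 26.6461.
y_gold = 26.6461^0.44 ≈ 4.2391.
c_gold = y_gold − (n+δ)·k_gold = 4.2391 − 0.07·26.6461 ≈ 2.3739.

c_gold ≈ 2.374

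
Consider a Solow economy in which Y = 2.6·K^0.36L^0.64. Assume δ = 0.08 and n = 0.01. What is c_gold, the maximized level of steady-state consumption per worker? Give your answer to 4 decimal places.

c_gold ≈ 6.2120

n + δ = 0.01 + 0.08 = 0.09.
Maximizing c = f(k) − (n+δ)·k gives f'(k) = n+δ, i.e. 0.36·2.6·k^(0.36−1) = 0.09, so k_gold = (0.36·2.6/0.09)^(1/0.64) ≈ 38.8253.
y_gold = 2.6·38.8253^0.36 ≈ 9.7063.
c_gold = y_gold − (n+δ)·k_gold = 9.7063 − 0.09·38.8253 ≈ 6.2120.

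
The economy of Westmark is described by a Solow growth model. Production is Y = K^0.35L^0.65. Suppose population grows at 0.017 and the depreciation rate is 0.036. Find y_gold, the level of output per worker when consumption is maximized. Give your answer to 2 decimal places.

n + δ = 0.017 + 0.036 = 0.053.
Setting f'(k) = n+δ gives 0.35·k^(0.35−1) = 0.053, hence k_gold = (0.35/0.053)^(1/0.65) ≈ 18.2481.
Output: y_gold = k_gold^0.35 = 18.2481^0.35 ≈ 2.7633.

y_gold ≈ 2.76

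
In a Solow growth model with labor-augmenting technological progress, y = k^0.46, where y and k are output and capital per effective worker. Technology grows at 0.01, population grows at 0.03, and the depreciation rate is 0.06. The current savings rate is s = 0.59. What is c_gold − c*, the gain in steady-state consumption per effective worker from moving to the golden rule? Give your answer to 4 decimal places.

Δc ≈ 0.1217

Capital per effective worker breaks even when investment replaces (n + g + δ)·k; here n + g + δ = 0.1.
Current steady state (s = 0.59): k* = (0.59/0.1)^(1/0.54) ≈ 26.7611, y* = 26.7611^0.46 ≈ 4.5358, c* = (1−0.59)·4.5358 ≈ 1.8597.
Setting f'(k) = n+g+δ gives 0.46·k^(0.46−1) = 0.1, hence k_gold = (0.46/0.1)^(1/0.54) ≈ 16.8783.
y_gold = 16.8783^0.46 ≈ 3.6692, c_gold = y_gold − 0.1·k_gold ≈ 1.9814.
Gain: Δc = 1.9814 − 1.8597 ≈ 0.1217.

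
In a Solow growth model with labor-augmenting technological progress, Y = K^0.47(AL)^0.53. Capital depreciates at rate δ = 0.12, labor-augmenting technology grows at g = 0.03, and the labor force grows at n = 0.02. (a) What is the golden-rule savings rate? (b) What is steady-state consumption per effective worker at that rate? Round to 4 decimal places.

Capital per effective worker breaks even when investment replaces (n + g + δ)·k; here n + g + δ = 0.17.
For Cobb-Douglas, s_gold equals capital's share: s_gold = 0.47.
Maximizing c = f(k) − (n+g+δ)·k gives f'(k) = n+g+δ, i.e. 0.47·k^(0.47−1) = 0.17, so k_gold = (0.47/0.17)^(1/0.53) ≈ 6.8124.
y_gold = 6.8124^0.47 ≈ 2.4641; c_gold = (1−0.47)·y_gold ≈ 1.3060.

(a) s_gold = 0.4700; (b) c_gold ≈ 1.3060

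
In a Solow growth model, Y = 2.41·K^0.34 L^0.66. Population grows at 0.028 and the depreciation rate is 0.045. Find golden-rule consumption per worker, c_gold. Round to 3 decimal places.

Break-even investment rate: n + δ = 0.028 + 0.045 = 0.073.
Setting f'(k) = n+δ gives 0.34·2.41·k^(0.34−1) = 0.073, hence k_gold = (0.34·2.41/0.073)^(1/0.66) ≈ 39.0096.
y_gold = 2.41·39.0096^0.34 ≈ 8.3756.
c_gold = y_gold − (n+δ)·k_gold = 8.3756 − 0.073·39.0096 ≈ 5.5279.

c_gold ≈ 5.528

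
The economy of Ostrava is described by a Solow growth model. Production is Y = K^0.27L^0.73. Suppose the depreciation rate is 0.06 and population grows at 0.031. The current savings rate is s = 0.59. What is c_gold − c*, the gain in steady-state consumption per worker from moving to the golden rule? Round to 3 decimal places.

The effective depreciation rate is n + δ = 0.031 + 0.06 = 0.091.
Current steady state (s = 0.59): k* = (0.59/0.091)^(1/0.73) ≈ 12.9440, y* = 12.9440^0.27 ≈ 1.9965, c* = (1−0.59)·1.9965 ≈ 0.8185.
Setting f'(k) = n+δ gives 0.27·k^(0.27−1) = 0.091, hence k_gold = (0.27/0.091)^(1/0.73) ≈ 4.4363.
y_gold = 4.4363^0.27 ≈ 1.4952, c_gold = y_gold − 0.091·k_gold ≈ 1.0915.
Gain: Δc = 1.0915 − 0.8185 ≈ 0.2729.

Δc ≈ 0.273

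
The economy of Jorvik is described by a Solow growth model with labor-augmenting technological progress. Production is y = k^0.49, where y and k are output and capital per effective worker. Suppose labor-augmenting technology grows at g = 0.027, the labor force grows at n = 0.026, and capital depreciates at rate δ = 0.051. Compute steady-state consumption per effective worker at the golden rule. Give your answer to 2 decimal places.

The effective depreciation rate is n + g + δ = 0.026 + 0.027 + 0.051 = 0.104.
Setting f'(k) = n+g+δ gives 0.49·k^(0.49−1) = 0.104, hence k_gold = (0.49/0.104)^(1/0.51) ≈ 20.8894.
y_gold = 20.8894^0.49 ≈ 4.4337.
c_gold = y_gold − (n+g+δ)·k_gold = 4.4337 − 0.104·20.8894 ≈ 2.2612.

c_gold ≈ 2.26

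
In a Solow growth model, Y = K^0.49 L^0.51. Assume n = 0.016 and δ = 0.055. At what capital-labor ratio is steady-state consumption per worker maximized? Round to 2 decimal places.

Break-even investment rate: n + δ = 0.016 + 0.055 = 0.071.
Maximizing c = f(k) − (n+δ)·k gives f'(k) = n+δ, i.e. 0.49·k^(0.49−1) = 0.071, so k_gold = (0.49/0.071)^(1/0.51) ≈ 44.1546.

k_gold ≈ 44.15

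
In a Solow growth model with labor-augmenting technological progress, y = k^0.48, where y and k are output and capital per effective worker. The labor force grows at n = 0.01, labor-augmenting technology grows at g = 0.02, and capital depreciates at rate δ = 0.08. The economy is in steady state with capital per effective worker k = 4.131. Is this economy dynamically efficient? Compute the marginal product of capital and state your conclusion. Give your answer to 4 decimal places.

Break-even investment rate: n + g + δ = 0.01 + 0.02 + 0.08 = 0.11.
MPK = 0.48·k^(0.48−1) = 0.48·4.131^(-0.52) ≈ 0.2296.
MPK > 0.11, so the economy is dynamically efficient (under-saving).

dynamically efficient; MPK ≈ 0.2296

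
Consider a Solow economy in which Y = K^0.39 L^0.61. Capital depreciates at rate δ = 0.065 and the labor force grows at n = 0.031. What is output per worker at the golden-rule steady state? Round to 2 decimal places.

y_gold ≈ 2.45

Capital per worker breaks even when investment replaces (n + δ)·k; here n + δ = 0.096.
Setting f'(k) = n+δ gives 0.39·k^(0.39−1) = 0.096, hence k_gold = (0.39/0.096)^(1/0.61) ≈ 9.9546.
Output: y_gold = k_gold^0.39 = 9.9546^0.39 ≈ 2.4504.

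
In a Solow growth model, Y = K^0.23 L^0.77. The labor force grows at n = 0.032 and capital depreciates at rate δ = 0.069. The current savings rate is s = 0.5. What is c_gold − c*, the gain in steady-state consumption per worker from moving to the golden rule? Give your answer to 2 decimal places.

Δc ≈ 0.18

The effective depreciation rate is n + δ = 0.032 + 0.069 = 0.101.
Current steady state (s = 0.5): k* = (0.5/0.101)^(1/0.77) ≈ 7.9825, y* = 7.9825^0.23 ≈ 1.6125, c* = (1−0.5)·1.6125 ≈ 0.8062.
Golden rule sets MPK = n+δ: 0.23·k^(0.23−1) = 0.101, so k_gold = (0.23/0.101)^(1/0.77) ≈ 2.9118.
y_gold = 2.9118^0.23 ≈ 1.2787, c_gold = y_gold − 0.101·k_gold ≈ 0.9846.
Gain: Δc = 0.9846 − 0.8062 ≈ 0.1783.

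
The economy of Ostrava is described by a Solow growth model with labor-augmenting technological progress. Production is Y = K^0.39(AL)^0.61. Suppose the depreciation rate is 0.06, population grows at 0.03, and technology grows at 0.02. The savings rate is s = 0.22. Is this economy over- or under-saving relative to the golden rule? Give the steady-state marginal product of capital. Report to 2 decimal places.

Capital per effective worker breaks even when investment replaces (n + g + δ)·k; here n + g + δ = 0.11.
Steady-state k*: s·k^0.39 = 0.11·k gives k* = (0.22/0.11)^(1/0.61) ≈ 3.1152.
MPK = 0.39·3.1152^(-0.61) ≈ 0.1950.
MPK > n+g+δ = 0.11, so the economy is dynamically efficient (under-saving).

under-saving; MPK ≈ 0.20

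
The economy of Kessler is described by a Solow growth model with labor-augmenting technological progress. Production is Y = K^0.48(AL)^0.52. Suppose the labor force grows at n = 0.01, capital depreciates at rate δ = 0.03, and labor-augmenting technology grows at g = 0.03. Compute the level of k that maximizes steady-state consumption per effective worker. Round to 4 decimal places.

k_gold ≈ 40.5478

Capital per effective worker breaks even when investment replaces (n + g + δ)·k; here n + g + δ = 0.07.
Setting f'(k) = n+g+δ gives 0.48·k^(0.48−1) = 0.07, hence k_gold = (0.48/0.07)^(1/0.52) ≈ 40.5478.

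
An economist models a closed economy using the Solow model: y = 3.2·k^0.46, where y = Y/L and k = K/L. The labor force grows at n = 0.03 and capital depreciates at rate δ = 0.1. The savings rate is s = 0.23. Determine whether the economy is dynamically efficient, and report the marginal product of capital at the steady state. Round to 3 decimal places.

n + δ = 0.03 + 0.1 = 0.13.
Steady-state k*: s·A·k^0.46 = 0.13·k gives k* = (0.23·3.2/0.13)^(1/0.54) ≈ 24.7927.
MPK = 0.46·3.2·24.7927^(-0.54) ≈ 0.2600.
MPK > n+δ = 0.13, so the economy is dynamically efficient (under-saving).

dynamically efficient; MPK ≈ 0.260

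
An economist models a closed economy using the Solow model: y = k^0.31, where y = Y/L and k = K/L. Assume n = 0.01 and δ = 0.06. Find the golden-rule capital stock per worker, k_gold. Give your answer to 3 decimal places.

k_gold ≈ 8.642

Capital per worker breaks even when investment replaces (n + δ)·k; here n + δ = 0.07.
Maximizing c = f(k) − (n+δ)·k gives f'(k) = n+δ, i.e. 0.31·k^(0.31−1) = 0.07, so k_gold = (0.31/0.07)^(1/0.69) ≈ 8.6420.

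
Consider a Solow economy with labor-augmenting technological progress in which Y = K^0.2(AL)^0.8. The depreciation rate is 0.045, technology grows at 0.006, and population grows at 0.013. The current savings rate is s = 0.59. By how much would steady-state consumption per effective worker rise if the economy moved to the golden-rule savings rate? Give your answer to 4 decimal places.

n + g + δ = 0.013 + 0.006 + 0.045 = 0.064.
Current steady state (s = 0.59): k* = (0.59/0.064)^(1/0.8) ≈ 16.0635, y* = 16.0635^0.2 ≈ 1.7425, c* = (1−0.59)·1.7425 ≈ 0.7144.
Maximizing c = f(k) − (n+g+δ)·k gives f'(k) = n+g+δ, i.e. 0.2·k^(0.2−1) = 0.064, so k_gold = (0.2/0.064)^(1/0.8) ≈ 4.1549.
y_gold = 4.1549^0.2 ≈ 1.3296, c_gold = y_gold − 0.064·k_gold ≈ 1.0637.
Gain: Δc = 1.0637 − 0.7144 ≈ 0.3492.

Δc ≈ 0.3492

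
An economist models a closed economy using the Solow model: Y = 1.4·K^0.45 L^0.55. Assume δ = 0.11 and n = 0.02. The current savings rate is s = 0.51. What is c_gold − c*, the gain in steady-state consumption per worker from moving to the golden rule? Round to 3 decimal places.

The effective depreciation rate is n + δ = 0.02 + 0.11 = 0.13.
Current steady state (s = 0.51): k* = (0.51·1.4/0.13)^(1/0.55) ≈ 22.1314, y* = 1.4·22.1314^0.45 ≈ 5.6413, c* = (1−0.51)·5.6413 ≈ 2.7643.
Golden rule sets MPK = n+δ: 0.45·1.4·k^(0.45−1) = 0.13, so k_gold = (0.45·1.4/0.13)^(1/0.55) ≈ 17.6269.
y_gold = 1.4·17.6269^0.45 ≈ 5.0922, c_gold = y_gold − 0.13·k_gold ≈ 2.8007.
Gain: Δc = 2.8007 − 2.7643 ≈ 0.0365.

Δc ≈ 0.036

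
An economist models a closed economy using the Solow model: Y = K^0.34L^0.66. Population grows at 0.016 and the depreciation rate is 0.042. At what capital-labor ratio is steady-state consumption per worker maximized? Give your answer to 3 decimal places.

Capital per worker breaks even when investment replaces (n + δ)·k; here n + δ = 0.058.
Golden rule sets MPK = n+δ: 0.34·k^(0.34−1) = 0.058, so k_gold = (0.34/0.058)^(1/0.66) ≈ 14.5785.

k_gold ≈ 14.579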